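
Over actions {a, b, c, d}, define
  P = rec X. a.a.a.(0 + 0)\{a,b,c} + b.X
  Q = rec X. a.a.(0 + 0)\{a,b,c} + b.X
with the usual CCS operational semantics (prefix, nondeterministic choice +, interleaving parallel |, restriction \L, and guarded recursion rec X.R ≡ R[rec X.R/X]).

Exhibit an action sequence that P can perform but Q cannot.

P's transition system — 4 states:
  p0 = rec X. a.a.a.(0 + 0)\{a,b,c} + b.X → -a-> p1, -b-> p0
  p1 = a.a.(0 + 0)\{a,b,c} → -a-> p2
  p2 = a.(0 + 0)\{a,b,c} → -a-> p3
  p3 = (0 + 0)\{a,b,c} → ·
Q's transition system — 3 states:
  q0 = rec X. a.a.(0 + 0)\{a,b,c} + b.X → -a-> q1, -b-> q0
  q1 = a.(0 + 0)\{a,b,c} → -a-> q2
  q2 = (0 + 0)\{a,b,c} → ·
Trace ⟨aaa⟩ through P, begin at {p0}:
  after a @ step 1: {p1}
  after a @ step 2: {p2}
  after a @ step 3: {p3}
  P completes σ.
Trace ⟨aaa⟩ through Q, begin at {q0}:
  after a @ step 1: {q1}
  after a @ step 2: {q2}
  after a @ step 3: ∅  — Q cannot continue

aaa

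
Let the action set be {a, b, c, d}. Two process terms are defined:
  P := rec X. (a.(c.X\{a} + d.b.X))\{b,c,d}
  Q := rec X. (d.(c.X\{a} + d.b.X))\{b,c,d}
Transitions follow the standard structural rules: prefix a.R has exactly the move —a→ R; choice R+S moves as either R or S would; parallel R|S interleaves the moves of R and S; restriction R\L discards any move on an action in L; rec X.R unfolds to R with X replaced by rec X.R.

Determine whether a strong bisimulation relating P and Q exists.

NO

Reachable graph of P (2 states):
  s0 = rec X. (a.(c.X\{a} + d.b.X))\{b,c,d} :: -a-> s1
  s1 = (c.(rec X. (a.(c.X\{a} + d.b.X))\{b,c,d})\{a} + d.b.(rec X. (a.(c.X\{a} + d.b.X))\{b,c,d}))\{b,c,d} :: ·
Reachable graph of Q (1 states):
  t0 = rec X. (d.(c.X\{a} + d.b.X))\{b,c,d} :: ·
Coarsest stable partition (strong bisimilarity classes):
  B0 = {s0}
  B1 = {s1, t0}
s0 ∈ B0, t0 ∈ B1 → different blocks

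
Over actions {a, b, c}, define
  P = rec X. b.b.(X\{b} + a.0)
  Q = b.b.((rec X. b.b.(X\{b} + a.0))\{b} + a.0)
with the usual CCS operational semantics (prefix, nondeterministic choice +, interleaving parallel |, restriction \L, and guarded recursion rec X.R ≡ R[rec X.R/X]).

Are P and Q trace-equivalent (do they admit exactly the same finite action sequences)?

Reachable graph of P (4 states):
  p0 = rec X. b.b.(X\{b} + a.0) ⊢ --b--▸ p1
  p1 = b.((rec X. b.b.(X\{b} + a.0))\{b} + a.0) ⊢ --b--▸ p2
  p2 = (rec X. b.b.(X\{b} + a.0))\{b} + a.0 ⊢ --a--▸ p3
  p3 = 0 ⊢ deadlocked
Reachable graph of Q (4 states):
  q0 = b.b.((rec X. b.b.(X\{b} + a.0))\{b} + a.0) ⊢ --b--▸ q1
  q1 = b.((rec X. b.b.(X\{b} + a.0))\{b} + a.0) ⊢ --b--▸ q2
  q2 = (rec X. b.b.(X\{b} + a.0))\{b} + a.0 ⊢ --a--▸ q3
  q3 = 0 ⊢ deadlocked
Bisimilarity quotient blocks:
  B0 = {p0, q0}
  B1 = {p1, q1}
  B2 = {p2, q2}
  B3 = {p3, q3}
p0 ∈ B0, q0 ∈ B0 → same block
Bisimilar ⇒ trace-equivalent.

trace-equivalent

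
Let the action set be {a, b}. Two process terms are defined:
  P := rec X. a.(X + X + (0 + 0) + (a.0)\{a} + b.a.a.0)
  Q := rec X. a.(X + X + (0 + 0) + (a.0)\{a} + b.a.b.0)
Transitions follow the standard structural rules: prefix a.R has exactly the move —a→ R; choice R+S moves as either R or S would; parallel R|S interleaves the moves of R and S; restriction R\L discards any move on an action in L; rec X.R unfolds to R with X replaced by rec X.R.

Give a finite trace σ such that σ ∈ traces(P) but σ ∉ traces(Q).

LTS(P): 5 reachable states
  u0 = rec X. a.(X + X + (0 + 0) + (a.0)\{a} + b.a.a.0) :: =a=> u1
  u1 = (rec X. a.(X + X + (0 + 0) + (a.0)\{a} + b.a.a.0)) + (rec X. a.(X + X + (0 + 0) + (a.0)\{a} + b.a.a.0)) + (0 + 0) + (a.0)\{a} + b.a.a.0 :: =a=> u1, =b=> u2
  u2 = a.a.0 :: =a=> u3
  u3 = a.0 :: =a=> u4
  u4 = 0 :: deadlocked
LTS(Q): 5 reachable states
  v0 = rec X. a.(X + X + (0 + 0) + (a.0)\{a} + b.a.b.0) :: =a=> v1
  v1 = (rec X. a.(X + X + (0 + 0) + (a.0)\{a} + b.a.b.0)) + (rec X. a.(X + X + (0 + 0) + (a.0)\{a} + b.a.b.0)) + (0 + 0) + (a.0)\{a} + b.a.b.0 :: =a=> v1, =b=> v2
  v2 = a.b.0 :: =a=> v3
  v3 = b.0 :: =b=> v4
  v4 = 0 :: deadlocked
Executing abaa from P (initial set {u0}):
  step 1 (a): {u1}
  step 2 (b): {u2}
  step 3 (a): {u3}
  step 4 (a): {u4}
  ✓ P
Executing abaa from Q (initial set {v0}):
  step 1 (a): {v1}
  step 2 (b): {v2}
  step 3 (a): {v3}
  step 4 (a): no successor for Q

abaa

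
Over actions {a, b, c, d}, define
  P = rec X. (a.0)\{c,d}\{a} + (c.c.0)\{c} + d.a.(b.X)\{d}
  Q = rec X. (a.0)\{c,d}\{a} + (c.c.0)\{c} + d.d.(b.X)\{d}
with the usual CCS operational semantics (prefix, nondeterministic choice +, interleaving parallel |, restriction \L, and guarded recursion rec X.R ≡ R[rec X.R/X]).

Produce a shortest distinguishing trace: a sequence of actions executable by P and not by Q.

da

LTS(P): 4 reachable states
  s0 = rec X. (a.0)\{c,d}\{a} + (c.c.0)\{c} + d.a.(b.X)\{d} | ··d··> s1
  s1 = a.(b.(rec X. (a.0)\{c,d}\{a} + (c.c.0)\{c} + d.a.(b.X)\{d}))\{d} | ··a··> s2
  s2 = (b.(rec X. (a.0)\{c,d}\{a} + (c.c.0)\{c} + d.a.(b.X)\{d}))\{d} | ··b··> s3
  s3 = (rec X. (a.0)\{c,d}\{a} + (c.c.0)\{c} + d.a.(b.X)\{d})\{d} | deadlocked
LTS(Q): 4 reachable states
  t0 = rec X. (a.0)\{c,d}\{a} + (c.c.0)\{c} + d.d.(b.X)\{d} | ··d··> t1
  t1 = d.(b.(rec X. (a.0)\{c,d}\{a} + (c.c.0)\{c} + d.d.(b.X)\{d}))\{d} | ··d··> t2
  t2 = (b.(rec X. (a.0)\{c,d}\{a} + (c.c.0)\{c} + d.d.(b.X)\{d}))\{d} | ··b··> t3
  t3 = (rec X. (a.0)\{c,d}\{a} + (c.c.0)\{c} + d.d.(b.X)\{d})\{d} | deadlocked
Executing da from P (initial set {s0}):
  step 1 (d): {s1}
  step 2 (a): {s2}
  P completes σ.
Executing da from Q (initial set {t0}):
  step 1 (d): {t1}
  step 2 (a): ∅  — Q cannot continue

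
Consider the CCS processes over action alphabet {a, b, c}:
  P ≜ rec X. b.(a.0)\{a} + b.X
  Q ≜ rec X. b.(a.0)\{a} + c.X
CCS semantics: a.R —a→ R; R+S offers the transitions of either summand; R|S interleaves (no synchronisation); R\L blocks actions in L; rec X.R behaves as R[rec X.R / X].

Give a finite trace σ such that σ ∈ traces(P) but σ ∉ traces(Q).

LTS(P): 2 reachable states
  m0 = rec X. b.(a.0)\{a} + b.X ⊢ —b→ m0, —b→ m1
  m1 = (a.0)\{a} ⊢ (no moves)
LTS(Q): 2 reachable states
  n0 = rec X. b.(a.0)\{a} + c.X ⊢ —b→ n1, —c→ n0
  n1 = (a.0)\{a} ⊢ (no moves)
Executing bb from P (initial set {m0}):
  [1] b ⇒ {m0, m1}
  [2] b ⇒ {m0, m1}
  P completes σ.
Executing bb from Q (initial set {n0}):
  [1] b ⇒ {n1}
  [2] b ⇒ ∅  — Q cannot continue

bb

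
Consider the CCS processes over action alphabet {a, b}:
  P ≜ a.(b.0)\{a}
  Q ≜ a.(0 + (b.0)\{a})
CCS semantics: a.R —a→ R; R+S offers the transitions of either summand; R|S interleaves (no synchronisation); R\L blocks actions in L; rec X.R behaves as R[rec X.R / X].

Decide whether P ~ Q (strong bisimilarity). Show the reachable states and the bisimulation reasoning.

bisimilar

LTS(P): 3 reachable states
  s0 = a.(b.0)\{a} | —a→ s1
  s1 = (b.0)\{a} | —b→ s2
  s2 = 0\{a} | ·
LTS(Q): 3 reachable states
  t0 = a.(0 + (b.0)\{a}) | —a→ t1
  t1 = 0 + (b.0)\{a} | —b→ t2
  t2 = 0\{a} | ·
Bisimilarity quotient blocks:
  B0 = {s0, t0}
  B1 = {s1, t1}
  B2 = {s2, t2}
s0 ∈ B0, t0 ∈ B0 → same block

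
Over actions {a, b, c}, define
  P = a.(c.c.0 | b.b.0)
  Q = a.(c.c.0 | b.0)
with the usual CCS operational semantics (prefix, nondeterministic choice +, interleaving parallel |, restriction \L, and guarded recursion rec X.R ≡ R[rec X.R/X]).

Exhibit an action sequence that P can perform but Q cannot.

LTS(P): 10 reachable states
  s0 = a.(c.c.0 | b.b.0) has moves -a-> s1
  s1 = c.c.0 | b.b.0 has moves -b-> s2, -c-> s3
  s2 = c.c.0 | b.0 has moves -b-> s4, -c-> s5
  s3 = c.0 | b.b.0 has moves -b-> s5, -c-> s6
  s4 = c.c.0 | 0 has moves -c-> s7
  s5 = c.0 | b.0 has moves -b-> s7, -c-> s8
  s6 = 0 | b.b.0 has moves -b-> s8
  s7 = c.0 | 0 has moves -c-> s9
  s8 = 0 | b.0 has moves -b-> s9
  s9 = 0 | 0 has moves ·
LTS(Q): 7 reachable states
  t0 = a.(c.c.0 | b.0) has moves -a-> t1
  t1 = c.c.0 | b.0 has moves -b-> t2, -c-> t3
  t2 = c.c.0 | 0 has moves -c-> t4
  t3 = c.0 | b.0 has moves -b-> t4, -c-> t5
  t4 = c.0 | 0 has moves -c-> t6
  t5 = 0 | b.0 has moves -b-> t6
  t6 = 0 | 0 has moves ·
Executing abb from P (initial set {s0}):
  after a @ step 1: {s1}
  after b @ step 2: {s2}
  after b @ step 3: {s4}
  — P admits the full trace.
Executing abb from Q (initial set {t0}):
  after a @ step 1: {t1}
  after b @ step 2: {t2}
  after b @ step 3: ∅ (Q stuck)

abb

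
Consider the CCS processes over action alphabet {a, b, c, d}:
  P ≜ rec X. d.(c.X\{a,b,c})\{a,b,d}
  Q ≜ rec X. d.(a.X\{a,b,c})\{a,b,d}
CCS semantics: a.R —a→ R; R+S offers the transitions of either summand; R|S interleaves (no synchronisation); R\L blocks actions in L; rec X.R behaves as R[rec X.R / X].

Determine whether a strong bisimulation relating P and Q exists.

not bisimilar

LTS(P): 3 reachable states
  s0 = rec X. d.(c.X\{a,b,c})\{a,b,d} → —d→ s1
  s1 = (c.(rec X. d.(c.X\{a,b,c})\{a,b,d})\{a,b,c})\{a,b,d} → —c→ s2
  s2 = (rec X. d.(c.X\{a,b,c})\{a,b,d})\{a,b,c}\{a,b,d} → deadlocked
LTS(Q): 2 reachable states
  t0 = rec X. d.(a.X\{a,b,c})\{a,b,d} → —d→ t1
  t1 = (a.(rec X. d.(a.X\{a,b,c})\{a,b,d})\{a,b,c})\{a,b,d} → deadlocked
Partition-refinement fixed point:
  B0 = {s0}
  B1 = {s1}
  B2 = {s2, t1}
  B3 = {t0}
s0 ∈ B0, t0 ∈ B3 → different blocks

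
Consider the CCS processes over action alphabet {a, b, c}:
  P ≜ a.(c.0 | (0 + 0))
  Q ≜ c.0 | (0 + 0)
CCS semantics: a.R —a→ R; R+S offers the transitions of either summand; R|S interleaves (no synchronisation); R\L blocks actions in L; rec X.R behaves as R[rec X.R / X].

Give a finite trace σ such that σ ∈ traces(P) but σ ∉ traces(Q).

P's transition system — 3 states:
  p0 = a.(c.0 | (0 + 0)) | --a--▸ p1
  p1 = c.0 | (0 + 0) | --c--▸ p2
  p2 = 0 | (0 + 0) | stopped
Q's transition system — 2 states:
  q0 = c.0 | (0 + 0) | --c--▸ q1
  q1 = 0 | (0 + 0) | stopped
Run σ = ⟨a⟩ on P: start {p0}
  [1] a ⇒ {p1}
  — P admits the full trace.
Run σ = ⟨a⟩ on Q: start {q0}
  [1] a ⇒ no successor for Q

a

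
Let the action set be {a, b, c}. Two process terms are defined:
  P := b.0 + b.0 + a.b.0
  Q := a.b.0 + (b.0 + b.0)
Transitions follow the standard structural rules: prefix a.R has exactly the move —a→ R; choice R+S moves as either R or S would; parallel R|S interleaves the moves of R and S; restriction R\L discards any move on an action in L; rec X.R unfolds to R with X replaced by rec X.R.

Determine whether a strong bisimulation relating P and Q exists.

bisimilar

Reachable graph of P (3 states):
  p0 = b.0 + b.0 + a.b.0 has moves =a=> p1, =b=> p2
  p1 = b.0 has moves =b=> p2
  p2 = 0 has moves (no moves)
Reachable graph of Q (3 states):
  q0 = a.b.0 + (b.0 + b.0) has moves =a=> q1, =b=> q2
  q1 = b.0 has moves =b=> q2
  q2 = 0 has moves (no moves)
Partition-refinement fixed point:
  B0 = {p0, q0}
  B1 = {p1, q1}
  B2 = {p2, q2}
p0 ∈ B0, q0 ∈ B0 → same block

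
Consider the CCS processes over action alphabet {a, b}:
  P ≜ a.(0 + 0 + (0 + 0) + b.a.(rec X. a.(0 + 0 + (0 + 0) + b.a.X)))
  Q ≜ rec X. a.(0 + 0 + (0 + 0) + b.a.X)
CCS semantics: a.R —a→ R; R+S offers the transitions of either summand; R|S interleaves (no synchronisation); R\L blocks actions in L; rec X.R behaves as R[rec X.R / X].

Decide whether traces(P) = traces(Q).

YES

Reachable graph of P (4 states):
  u0 = a.(0 + 0 + (0 + 0) + b.a.(rec X. a.(0 + 0 + (0 + 0) + b.a.X))) ⊢ —a→ u1
  u1 = 0 + 0 + (0 + 0) + b.a.(rec X. a.(0 + 0 + (0 + 0) + b.a.X)) ⊢ —b→ u2
  u2 = a.(rec X. a.(0 + 0 + (0 + 0) + b.a.X)) ⊢ —a→ u3
  u3 = rec X. a.(0 + 0 + (0 + 0) + b.a.X) ⊢ —a→ u1
Reachable graph of Q (3 states):
  v0 = rec X. a.(0 + 0 + (0 + 0) + b.a.X) ⊢ —a→ v1
  v1 = 0 + 0 + (0 + 0) + b.a.(rec X. a.(0 + 0 + (0 + 0) + b.a.X)) ⊢ —b→ v2
  v2 = a.(rec X. a.(0 + 0 + (0 + 0) + b.a.X)) ⊢ —a→ v0
Bisimilarity quotient blocks:
  B0 = {u0, u3, v0}
  B1 = {u1, v1}
  B2 = {u2, v2}
u0 ∈ B0, v0 ∈ B0 → same block
Bisimilar ⇒ trace-equivalent.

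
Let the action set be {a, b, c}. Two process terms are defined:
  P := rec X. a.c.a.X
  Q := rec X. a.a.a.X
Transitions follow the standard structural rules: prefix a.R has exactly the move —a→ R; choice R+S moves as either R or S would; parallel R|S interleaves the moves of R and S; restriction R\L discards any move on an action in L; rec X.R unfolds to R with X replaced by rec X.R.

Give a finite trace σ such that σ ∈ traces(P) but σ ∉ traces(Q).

P's transition system — 3 states:
  s0 = rec X. a.c.a.X ⊢ --a--▸ s1
  s1 = c.a.(rec X. a.c.a.X) ⊢ --c--▸ s2
  s2 = a.(rec X. a.c.a.X) ⊢ --a--▸ s0
Q's transition system — 3 states:
  t0 = rec X. a.a.a.X ⊢ --a--▸ t1
  t1 = a.a.(rec X. a.a.a.X) ⊢ --a--▸ t2
  t2 = a.(rec X. a.a.a.X) ⊢ --a--▸ t0
Run σ = ⟨ac⟩ on P: start {s0}
  [1] a ⇒ {s1}
  [2] c ⇒ {s2}
  ✓ P
Run σ = ⟨ac⟩ on Q: start {t0}
  [1] a ⇒ {t1}
  [2] c ⇒ ∅  — Q cannot continue

ac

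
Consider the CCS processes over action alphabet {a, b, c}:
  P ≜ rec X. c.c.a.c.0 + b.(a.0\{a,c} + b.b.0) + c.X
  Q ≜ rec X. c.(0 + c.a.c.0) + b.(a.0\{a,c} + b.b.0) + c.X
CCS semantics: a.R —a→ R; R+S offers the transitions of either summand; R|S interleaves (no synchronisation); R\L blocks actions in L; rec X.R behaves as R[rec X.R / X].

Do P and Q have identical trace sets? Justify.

trace-equivalent

Reachable graph of P (8 states):
  p0 = rec X. c.c.a.c.0 + b.(a.0\{a,c} + b.b.0) + c.X ⊢ -b-> p1, -c-> p0, -c-> p2
  p1 = a.0\{a,c} + b.b.0 ⊢ -a-> p3, -b-> p4
  p2 = c.a.c.0 ⊢ -c-> p5
  p3 = 0\{a,c} ⊢ ∅
  p4 = b.0 ⊢ -b-> p6
  p5 = a.c.0 ⊢ -a-> p7
  p6 = 0 ⊢ ∅
  p7 = c.0 ⊢ -c-> p6
Reachable graph of Q (8 states):
  q0 = rec X. c.(0 + c.a.c.0) + b.(a.0\{a,c} + b.b.0) + c.X ⊢ -b-> q1, -c-> q0, -c-> q2
  q1 = a.0\{a,c} + b.b.0 ⊢ -a-> q3, -b-> q4
  q2 = 0 + c.a.c.0 ⊢ -c-> q5
  q3 = 0\{a,c} ⊢ ∅
  q4 = b.0 ⊢ -b-> q6
  q5 = a.c.0 ⊢ -a-> q7
  q6 = 0 ⊢ ∅
  q7 = c.0 ⊢ -c-> q6
Coarsest stable partition (strong bisimilarity classes):
  B0 = {p0, q0}
  B1 = {p1, q1}
  B2 = {p4, q4}
  B3 = {p3, p6, q3, q6}
  B4 = {p2, q2}
  B5 = {p5, q5}
  B6 = {p7, q7}
p0 ∈ B0, q0 ∈ B0 → same block
Bisimilar ⇒ trace-equivalent.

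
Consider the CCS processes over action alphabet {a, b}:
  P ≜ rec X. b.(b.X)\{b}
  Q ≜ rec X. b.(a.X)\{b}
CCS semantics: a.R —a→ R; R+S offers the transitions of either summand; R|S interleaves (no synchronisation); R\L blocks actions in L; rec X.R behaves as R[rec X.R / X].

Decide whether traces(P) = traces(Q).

P's transition system — 2 states:
  u0 = rec X. b.(b.X)\{b} has moves —b→ u1
  u1 = (b.(rec X. b.(b.X)\{b}))\{b} has moves deadlocked
Q's transition system — 3 states:
  v0 = rec X. b.(a.X)\{b} has moves —b→ v1
  v1 = (a.(rec X. b.(a.X)\{b}))\{b} has moves —a→ v2
  v2 = (rec X. b.(a.X)\{b})\{b} has moves deadlocked
Executing ba from Q (initial set {v0}):
  [1] b ⇒ {v1}
  [2] a ⇒ {v2}
  ✓ Q
Executing ba from P (initial set {u0}):
  [1] b ⇒ {u1}
  [2] a ⇒ ∅ (P stuck)

trace-distinct — witness ⟨ba⟩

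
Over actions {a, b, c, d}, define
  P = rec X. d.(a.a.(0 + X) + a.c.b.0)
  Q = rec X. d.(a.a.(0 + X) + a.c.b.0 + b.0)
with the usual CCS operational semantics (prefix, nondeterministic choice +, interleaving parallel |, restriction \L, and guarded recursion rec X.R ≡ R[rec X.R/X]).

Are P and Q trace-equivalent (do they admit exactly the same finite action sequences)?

Reachable graph of P (7 states):
  p0 = rec X. d.(a.a.(0 + X) + a.c.b.0) :: =d=> p1
  p1 = a.a.(0 + (rec X. d.(a.a.(0 + X) + a.c.b.0))) + a.c.b.0 :: =a=> p2, =a=> p3
  p2 = a.(0 + (rec X. d.(a.a.(0 + X) + a.c.b.0))) :: =a=> p4
  p3 = c.b.0 :: =c=> p5
  p4 = 0 + (rec X. d.(a.a.(0 + X) + a.c.b.0)) :: =d=> p1
  p5 = b.0 :: =b=> p6
  p6 = 0 :: ∅
Reachable graph of Q (7 states):
  q0 = rec X. d.(a.a.(0 + X) + a.c.b.0 + b.0) :: =d=> q1
  q1 = a.a.(0 + (rec X. d.(a.a.(0 + X) + a.c.b.0 + b.0))) + a.c.b.0 + b.0 :: =a=> q2, =a=> q3, =b=> q4
  q2 = a.(0 + (rec X. d.(a.a.(0 + X) + a.c.b.0 + b.0))) :: =a=> q5
  q3 = c.b.0 :: =c=> q6
  q4 = 0 :: ∅
  q5 = 0 + (rec X. d.(a.a.(0 + X) + a.c.b.0 + b.0)) :: =d=> q1
  q6 = b.0 :: =b=> q4
Executing db from Q (initial set {q0}):
  step 1 (d): {q1}
  step 2 (b): {q4}
  Q completes σ.
Executing db from P (initial set {p0}):
  step 1 (d): {p1}
  step 2 (b): ∅  — P cannot continue

traces(P) ≠ traces(Q) — witness ⟨db⟩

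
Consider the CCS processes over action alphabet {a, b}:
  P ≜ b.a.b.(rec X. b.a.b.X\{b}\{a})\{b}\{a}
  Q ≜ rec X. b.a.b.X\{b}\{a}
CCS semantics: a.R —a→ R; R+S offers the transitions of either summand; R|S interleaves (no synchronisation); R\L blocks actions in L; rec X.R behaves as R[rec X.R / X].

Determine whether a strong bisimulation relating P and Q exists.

P's transition system — 4 states:
  u0 = b.a.b.(rec X. b.a.b.X\{b}\{a})\{b}\{a} ⊢ ··b··> u1
  u1 = a.b.(rec X. b.a.b.X\{b}\{a})\{b}\{a} ⊢ ··a··> u2
  u2 = b.(rec X. b.a.b.X\{b}\{a})\{b}\{a} ⊢ ··b··> u3
  u3 = (rec X. b.a.b.X\{b}\{a})\{b}\{a} ⊢ ·
Q's transition system — 4 states:
  v0 = rec X. b.a.b.X\{b}\{a} ⊢ ··b··> v1
  v1 = a.b.(rec X. b.a.b.X\{b}\{a})\{b}\{a} ⊢ ··a··> v2
  v2 = b.(rec X. b.a.b.X\{b}\{a})\{b}\{a} ⊢ ··b··> v3
  v3 = (rec X. b.a.b.X\{b}\{a})\{b}\{a} ⊢ ·
Coarsest stable partition (strong bisimilarity classes):
  B0 = {u0, v0}
  B1 = {u1, v1}
  B2 = {u2, v2}
  B3 = {u3, v3}
u0 ∈ B0, v0 ∈ B0 → same block

bisimilar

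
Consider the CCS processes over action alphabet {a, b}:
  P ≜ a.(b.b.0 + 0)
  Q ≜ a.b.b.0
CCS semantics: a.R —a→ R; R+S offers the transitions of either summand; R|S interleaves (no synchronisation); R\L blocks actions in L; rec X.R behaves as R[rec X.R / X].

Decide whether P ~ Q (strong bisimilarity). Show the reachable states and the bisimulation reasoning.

Reachable graph of P (4 states):
  m0 = a.(b.b.0 + 0) → --a--▸ m1
  m1 = b.b.0 + 0 → --b--▸ m2
  m2 = b.0 → --b--▸ m3
  m3 = 0 → ∅
Reachable graph of Q (4 states):
  n0 = a.b.b.0 → --a--▸ n1
  n1 = b.b.0 → --b--▸ n2
  n2 = b.0 → --b--▸ n3
  n3 = 0 → ∅
Bisimilarity quotient blocks:
  B0 = {m0, n0}
  B1 = {m1, n1}
  B2 = {m2, n2}
  B3 = {m3, n3}
m0 ∈ B0, n0 ∈ B0 → same block

P ~ Q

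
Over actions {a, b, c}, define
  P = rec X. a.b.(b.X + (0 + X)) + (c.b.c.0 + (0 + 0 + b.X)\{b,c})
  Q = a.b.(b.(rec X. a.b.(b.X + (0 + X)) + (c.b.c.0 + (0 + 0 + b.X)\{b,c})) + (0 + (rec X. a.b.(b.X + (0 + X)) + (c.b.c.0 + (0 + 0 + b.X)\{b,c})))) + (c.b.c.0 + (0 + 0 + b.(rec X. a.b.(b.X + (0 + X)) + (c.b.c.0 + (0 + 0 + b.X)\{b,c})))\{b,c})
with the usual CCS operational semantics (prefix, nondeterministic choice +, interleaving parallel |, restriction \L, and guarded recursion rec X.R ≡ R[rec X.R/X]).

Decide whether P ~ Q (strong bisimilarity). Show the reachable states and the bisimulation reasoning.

bisimilar

P's transition system — 6 states:
  s0 = rec X. a.b.(b.X + (0 + X)) + (c.b.c.0 + (0 + 0 + b.X)\{b,c}) → ··a··> s1, ··c··> s2
  s1 = b.(b.(rec X. a.b.(b.X + (0 + X)) + (c.b.c.0 + (0 + 0 + b.X)\{b,c})) + (0 + (rec X. a.b.(b.X + (0 + X)) + (c.b.c.0 + (0 + 0 + b.X)\{b,c})))) → ··b··> s3
  s2 = b.c.0 → ··b··> s4
  s3 = b.(rec X. a.b.(b.X + (0 + X)) + (c.b.c.0 + (0 + 0 + b.X)\{b,c})) + (0 + (rec X. a.b.(b.X + (0 + X)) + (c.b.c.0 + (0 + 0 + b.X)\{b,c}))) → ··a··> s1, ··b··> s0, ··c··> s2
  s4 = c.0 → ··c··> s5
  s5 = 0 → deadlocked
Q's transition system — 7 states:
  t0 = a.b.(b.(rec X. a.b.(b.X + (0 + X)) + (c.b.c.0 + (0 + 0 + b.X)\{b,c})) + (0 + (rec X. a.b.(b.X + (0 + X)) + (c.b.c.0 + (0 + 0 + b.X)\{b,c})))) + (c.b.c.0 + (0 + 0 + b.(rec X. a.b.(b.X + (0 + X)) + (c.b.c.0 + (0 + 0 + b.X)\{b,c})))\{b,c}) → ··a··> t1, ··c··> t2
  t1 = b.(b.(rec X. a.b.(b.X + (0 + X)) + (c.b.c.0 + (0 + 0 + b.X)\{b,c})) + (0 + (rec X. a.b.(b.X + (0 + X)) + (c.b.c.0 + (0 + 0 + b.X)\{b,c})))) → ··b··> t3
  t2 = b.c.0 → ··b··> t4
  t3 = b.(rec X. a.b.(b.X + (0 + X)) + (c.b.c.0 + (0 + 0 + b.X)\{b,c})) + (0 + (rec X. a.b.(b.X + (0 + X)) + (c.b.c.0 + (0 + 0 + b.X)\{b,c}))) → ··a··> t1, ··b··> t5, ··c··> t2
  t4 = c.0 → ··c··> t6
  t5 = rec X. a.b.(b.X + (0 + X)) + (c.b.c.0 + (0 + 0 + b.X)\{b,c}) → ··a··> t1, ··c··> t2
  t6 = 0 → deadlocked
Coarsest stable partition (strong bisimilarity classes):
  B0 = {s0, t0, t5}
  B1 = {s1, t1}
  B2 = {s3, t3}
  B3 = {s2, t2}
  B4 = {s4, t4}
  B5 = {s5, t6}
s0 ∈ B0, t0 ∈ B0 → same block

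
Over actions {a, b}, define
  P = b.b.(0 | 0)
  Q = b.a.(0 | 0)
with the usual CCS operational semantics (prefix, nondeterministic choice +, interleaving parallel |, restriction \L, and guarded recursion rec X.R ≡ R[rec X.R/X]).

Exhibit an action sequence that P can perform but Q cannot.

LTS(P): 3 reachable states
  s0 = b.b.(0 | 0) | ··b··> s1
  s1 = b.(0 | 0) | ··b··> s2
  s2 = 0 | 0 | ·
LTS(Q): 3 reachable states
  t0 = b.a.(0 | 0) | ··b··> t1
  t1 = a.(0 | 0) | ··a··> t2
  t2 = 0 | 0 | ·
Trace ⟨bb⟩ through P, begin at {s0}:
  step 1 (b): {s1}
  step 2 (b): {s2}
  P completes σ.
Trace ⟨bb⟩ through Q, begin at {t0}:
  step 1 (b): {t1}
  step 2 (b): no successor for Q

bb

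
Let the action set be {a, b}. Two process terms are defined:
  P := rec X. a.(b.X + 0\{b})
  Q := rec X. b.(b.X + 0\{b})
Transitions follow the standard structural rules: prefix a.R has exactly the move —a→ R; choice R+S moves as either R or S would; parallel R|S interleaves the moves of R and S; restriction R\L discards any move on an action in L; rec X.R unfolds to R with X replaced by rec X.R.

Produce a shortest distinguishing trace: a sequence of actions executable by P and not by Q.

Reachable graph of P (2 states):
  u0 = rec X. a.(b.X + 0\{b}) | —a→ u1
  u1 = b.(rec X. a.(b.X + 0\{b})) + 0\{b} | —b→ u0
Reachable graph of Q (2 states):
  v0 = rec X. b.(b.X + 0\{b}) | —b→ v1
  v1 = b.(rec X. b.(b.X + 0\{b})) + 0\{b} | —b→ v0
Trace ⟨a⟩ through P, begin at {u0}:
  [1] a ⇒ {u1}
  — P admits the full trace.
Trace ⟨a⟩ through Q, begin at {v0}:
  [1] a ⇒ ∅  — Q cannot continue

a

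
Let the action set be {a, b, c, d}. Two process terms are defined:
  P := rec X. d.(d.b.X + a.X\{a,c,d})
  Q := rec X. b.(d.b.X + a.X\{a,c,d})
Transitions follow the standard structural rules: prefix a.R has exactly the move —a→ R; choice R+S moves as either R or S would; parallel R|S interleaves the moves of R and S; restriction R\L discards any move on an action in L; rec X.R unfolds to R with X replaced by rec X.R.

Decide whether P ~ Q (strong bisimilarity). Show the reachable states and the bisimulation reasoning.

NO

LTS(P): 4 reachable states
  p0 = rec X. d.(d.b.X + a.X\{a,c,d}) → -d-> p1
  p1 = d.b.(rec X. d.(d.b.X + a.X\{a,c,d})) + a.(rec X. d.(d.b.X + a.X\{a,c,d}))\{a,c,d} → -a-> p2, -d-> p3
  p2 = (rec X. d.(d.b.X + a.X\{a,c,d}))\{a,c,d} → ∅
  p3 = b.(rec X. d.(d.b.X + a.X\{a,c,d})) → -b-> p0
LTS(Q): 5 reachable states
  q0 = rec X. b.(d.b.X + a.X\{a,c,d}) → -b-> q1
  q1 = d.b.(rec X. b.(d.b.X + a.X\{a,c,d})) + a.(rec X. b.(d.b.X + a.X\{a,c,d}))\{a,c,d} → -a-> q2, -d-> q3
  q2 = (rec X. b.(d.b.X + a.X\{a,c,d}))\{a,c,d} → -b-> q4
  q3 = b.(rec X. b.(d.b.X + a.X\{a,c,d})) → -b-> q0
  q4 = (d.b.(rec X. b.(d.b.X + a.X\{a,c,d})) + a.(rec X. b.(d.b.X + a.X\{a,c,d}))\{a,c,d})\{a,c,d} → ∅
Partition-refinement fixed point:
  B0 = {p0}
  B1 = {p1}
  B2 = {p2, q4}
  B3 = {p3}
  B4 = {q0}
  B5 = {q1}
  B6 = {q2}
  B7 = {q3}
p0 ∈ B0, q0 ∈ B4 → different blocks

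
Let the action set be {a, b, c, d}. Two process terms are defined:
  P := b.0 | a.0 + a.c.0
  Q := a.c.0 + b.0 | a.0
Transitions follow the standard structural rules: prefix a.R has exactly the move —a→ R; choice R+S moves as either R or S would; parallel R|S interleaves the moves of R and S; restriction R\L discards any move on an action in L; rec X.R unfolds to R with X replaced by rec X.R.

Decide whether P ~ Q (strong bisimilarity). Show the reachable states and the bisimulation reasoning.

YES

LTS(P): 6 reachable states
  s0 = b.0 | a.0 + a.c.0 ⊢ —a→ s1, —a→ s2, —b→ s3
  s1 = b.0 | 0 ⊢ —b→ s4
  s2 = c.0 ⊢ —c→ s5
  s3 = 0 | a.0 ⊢ —a→ s4
  s4 = 0 | 0 ⊢ ∅
  s5 = 0 ⊢ ∅
LTS(Q): 6 reachable states
  t0 = a.c.0 + b.0 | a.0 ⊢ —a→ t1, —a→ t2, —b→ t3
  t1 = b.0 | 0 ⊢ —b→ t4
  t2 = c.0 ⊢ —c→ t5
  t3 = 0 | a.0 ⊢ —a→ t4
  t4 = 0 | 0 ⊢ ∅
  t5 = 0 ⊢ ∅
Bisimilarity quotient blocks:
  B0 = {s0, t0}
  B1 = {s3, t3}
  B2 = {s4, s5, t4, t5}
  B3 = {s2, t2}
  B4 = {s1, t1}
s0 ∈ B0, t0 ∈ B0 → same block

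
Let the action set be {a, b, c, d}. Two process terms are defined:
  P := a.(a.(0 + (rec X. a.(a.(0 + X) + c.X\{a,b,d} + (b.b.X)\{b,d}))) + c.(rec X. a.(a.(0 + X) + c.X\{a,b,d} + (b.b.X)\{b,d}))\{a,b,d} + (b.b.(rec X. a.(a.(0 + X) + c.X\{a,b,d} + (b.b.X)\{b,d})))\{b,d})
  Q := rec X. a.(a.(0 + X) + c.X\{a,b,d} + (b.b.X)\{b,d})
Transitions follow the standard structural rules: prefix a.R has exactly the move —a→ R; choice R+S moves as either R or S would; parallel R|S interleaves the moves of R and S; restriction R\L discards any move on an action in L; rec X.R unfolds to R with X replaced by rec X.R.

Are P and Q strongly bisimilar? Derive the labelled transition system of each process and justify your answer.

P's transition system — 4 states:
  p0 = a.(a.(0 + (rec X. a.(a.(0 + X) + c.X\{a,b,d} + (b.b.X)\{b,d}))) + c.(rec X. a.(a.(0 + X) + c.X\{a,b,d} + (b.b.X)\{b,d}))\{a,b,d} + (b.b.(rec X. a.(a.(0 + X) + c.X\{a,b,d} + (b.b.X)\{b,d})))\{b,d}) → —a→ p1
  p1 = a.(0 + (rec X. a.(a.(0 + X) + c.X\{a,b,d} + (b.b.X)\{b,d}))) + c.(rec X. a.(a.(0 + X) + c.X\{a,b,d} + (b.b.X)\{b,d}))\{a,b,d} + (b.b.(rec X. a.(a.(0 + X) + c.X\{a,b,d} + (b.b.X)\{b,d})))\{b,d} → —a→ p2, —c→ p3
  p2 = 0 + (rec X. a.(a.(0 + X) + c.X\{a,b,d} + (b.b.X)\{b,d})) → —a→ p1
  p3 = (rec X. a.(a.(0 + X) + c.X\{a,b,d} + (b.b.X)\{b,d}))\{a,b,d} → (no moves)
Q's transition system — 4 states:
  q0 = rec X. a.(a.(0 + X) + c.X\{a,b,d} + (b.b.X)\{b,d}) → —a→ q1
  q1 = a.(0 + (rec X. a.(a.(0 + X) + c.X\{a,b,d} + (b.b.X)\{b,d}))) + c.(rec X. a.(a.(0 + X) + c.X\{a,b,d} + (b.b.X)\{b,d}))\{a,b,d} + (b.b.(rec X. a.(a.(0 + X) + c.X\{a,b,d} + (b.b.X)\{b,d})))\{b,d} → —a→ q2, —c→ q3
  q2 = 0 + (rec X. a.(a.(0 + X) + c.X\{a,b,d} + (b.b.X)\{b,d})) → —a→ q1
  q3 = (rec X. a.(a.(0 + X) + c.X\{a,b,d} + (b.b.X)\{b,d}))\{a,b,d} → (no moves)
Partition-refinement fixed point:
  B0 = {p0, p2, q0, q2}
  B1 = {p1, q1}
  B2 = {p3, q3}
p0 ∈ B0, q0 ∈ B0 → same block

P ~ Q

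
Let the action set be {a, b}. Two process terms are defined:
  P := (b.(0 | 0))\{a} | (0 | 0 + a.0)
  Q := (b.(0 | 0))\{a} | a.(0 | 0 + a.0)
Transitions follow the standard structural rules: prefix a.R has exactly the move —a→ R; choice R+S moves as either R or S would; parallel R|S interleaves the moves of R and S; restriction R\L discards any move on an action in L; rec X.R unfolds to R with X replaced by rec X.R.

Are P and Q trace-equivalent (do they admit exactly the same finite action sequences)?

P's transition system — 4 states:
  s0 = (b.(0 | 0))\{a} | (0 | 0 + a.0) ⊢ —a→ s1, —b→ s2
  s1 = (b.(0 | 0))\{a} | 0 ⊢ —b→ s3
  s2 = (0 | 0)\{a} | (0 | 0 + a.0) ⊢ —a→ s3
  s3 = (0 | 0)\{a} | 0 ⊢ ·
Q's transition system — 6 states:
  t0 = (b.(0 | 0))\{a} | a.(0 | 0 + a.0) ⊢ —a→ t1, —b→ t2
  t1 = (b.(0 | 0))\{a} | (0 | 0 + a.0) ⊢ —a→ t3, —b→ t4
  t2 = (0 | 0)\{a} | a.(0 | 0 + a.0) ⊢ —a→ t4
  t3 = (b.(0 | 0))\{a} | 0 ⊢ —b→ t5
  t4 = (0 | 0)\{a} | (0 | 0 + a.0) ⊢ —a→ t5
  t5 = (0 | 0)\{a} | 0 ⊢ ·
Trace ⟨aa⟩ through Q, begin at {t0}:
  after a @ step 1: {t1}
  after a @ step 2: {t3}
  — Q admits the full trace.
Trace ⟨aa⟩ through P, begin at {s0}:
  after a @ step 1: {s1}
  after a @ step 2: no successor for P

NO — witness ⟨aa⟩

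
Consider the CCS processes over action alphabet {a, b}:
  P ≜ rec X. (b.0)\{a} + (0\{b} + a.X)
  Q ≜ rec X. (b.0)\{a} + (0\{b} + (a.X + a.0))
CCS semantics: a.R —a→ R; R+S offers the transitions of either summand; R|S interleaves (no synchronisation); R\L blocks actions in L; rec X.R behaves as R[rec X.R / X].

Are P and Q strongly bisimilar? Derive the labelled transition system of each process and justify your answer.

NO

Reachable graph of P (2 states):
  p0 = rec X. (b.0)\{a} + (0\{b} + a.X) has moves =a=> p0, =b=> p1
  p1 = 0\{a} has moves stopped
Reachable graph of Q (3 states):
  q0 = rec X. (b.0)\{a} + (0\{b} + (a.X + a.0)) has moves =a=> q0, =a=> q1, =b=> q2
  q1 = 0 has moves stopped
  q2 = 0\{a} has moves stopped
Partition-refinement fixed point:
  B0 = {p0}
  B1 = {p1, q1, q2}
  B2 = {q0}
p0 ∈ B0, q0 ∈ B2 → different blocks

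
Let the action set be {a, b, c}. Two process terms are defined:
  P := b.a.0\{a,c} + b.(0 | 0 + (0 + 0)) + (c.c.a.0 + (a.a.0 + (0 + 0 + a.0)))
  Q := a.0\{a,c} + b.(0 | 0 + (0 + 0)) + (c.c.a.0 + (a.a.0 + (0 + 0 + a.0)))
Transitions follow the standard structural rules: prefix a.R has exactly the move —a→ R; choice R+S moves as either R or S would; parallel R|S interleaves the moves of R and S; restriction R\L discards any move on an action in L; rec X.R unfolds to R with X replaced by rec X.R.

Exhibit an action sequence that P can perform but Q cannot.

LTS(P): 7 reachable states
  m0 = b.a.0\{a,c} + b.(0 | 0 + (0 + 0)) + (c.c.a.0 + (a.a.0 + (0 + 0 + a.0))) → -a-> m1, -a-> m2, -b-> m3, -b-> m4, -c-> m5
  m1 = 0 → (no moves)
  m2 = a.0 → -a-> m1
  m3 = 0 | 0 + (0 + 0) → (no moves)
  m4 = a.0\{a,c} → -a-> m6
  m5 = c.a.0 → -c-> m2
  m6 = 0\{a,c} → (no moves)
LTS(Q): 6 reachable states
  n0 = a.0\{a,c} + b.(0 | 0 + (0 + 0)) + (c.c.a.0 + (a.a.0 + (0 + 0 + a.0))) → -a-> n1, -a-> n2, -a-> n3, -b-> n4, -c-> n5
  n1 = 0 → (no moves)
  n2 = 0\{a,c} → (no moves)
  n3 = a.0 → -a-> n1
  n4 = 0 | 0 + (0 + 0) → (no moves)
  n5 = c.a.0 → -c-> n3
Trace ⟨ba⟩ through P, begin at {m0}:
  [1] b ⇒ {m3, m4}
  [2] a ⇒ {m6}
  P completes σ.
Trace ⟨ba⟩ through Q, begin at {n0}:
  [1] b ⇒ {n4}
  [2] a ⇒ no successor for Q

ba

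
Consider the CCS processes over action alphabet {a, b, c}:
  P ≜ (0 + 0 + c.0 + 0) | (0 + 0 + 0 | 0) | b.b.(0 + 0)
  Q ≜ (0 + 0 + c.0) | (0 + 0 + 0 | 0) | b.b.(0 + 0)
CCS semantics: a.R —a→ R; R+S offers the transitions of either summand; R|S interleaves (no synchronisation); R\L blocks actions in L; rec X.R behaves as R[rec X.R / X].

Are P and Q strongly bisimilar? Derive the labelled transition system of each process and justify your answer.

P's transition system — 6 states:
  m0 = (0 + 0 + c.0 + 0) | (0 + 0 + 0 | 0) | b.b.(0 + 0) | —b→ m1, —c→ m2
  m1 = (0 + 0 + c.0 + 0) | (0 + 0 + 0 | 0) | b.(0 + 0) | —b→ m3, —c→ m4
  m2 = 0 | (0 + 0 + 0 | 0) | b.b.(0 + 0) | —b→ m4
  m3 = (0 + 0 + c.0 + 0) | (0 + 0 + 0 | 0) | (0 + 0) | —c→ m5
  m4 = 0 | (0 + 0 + 0 | 0) | b.(0 + 0) | —b→ m5
  m5 = 0 | (0 + 0 + 0 | 0) | (0 + 0) | ·
Q's transition system — 6 states:
  n0 = (0 + 0 + c.0) | (0 + 0 + 0 | 0) | b.b.(0 + 0) | —b→ n1, —c→ n2
  n1 = (0 + 0 + c.0) | (0 + 0 + 0 | 0) | b.(0 + 0) | —b→ n3, —c→ n4
  n2 = 0 | (0 + 0 + 0 | 0) | b.b.(0 + 0) | —b→ n4
  n3 = (0 + 0 + c.0) | (0 + 0 + 0 | 0) | (0 + 0) | —c→ n5
  n4 = 0 | (0 + 0 + 0 | 0) | b.(0 + 0) | —b→ n5
  n5 = 0 | (0 + 0 + 0 | 0) | (0 + 0) | ·
Partition-refinement fixed point:
  B0 = {m0, n0}
  B1 = {m2, n2}
  B2 = {m4, n4}
  B3 = {m5, n5}
  B4 = {m1, n1}
  B5 = {m3, n3}
m0 ∈ B0, n0 ∈ B0 → same block

P ~ Q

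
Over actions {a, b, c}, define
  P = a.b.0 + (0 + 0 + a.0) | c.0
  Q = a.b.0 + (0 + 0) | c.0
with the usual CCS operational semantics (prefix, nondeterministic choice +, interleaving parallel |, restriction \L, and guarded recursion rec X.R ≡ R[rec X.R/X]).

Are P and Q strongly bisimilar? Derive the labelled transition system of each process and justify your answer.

LTS(P): 6 reachable states
  m0 = a.b.0 + (0 + 0 + a.0) | c.0 → -a-> m1, -a-> m2, -c-> m3
  m1 = 0 | c.0 → -c-> m4
  m2 = b.0 → -b-> m5
  m3 = (0 + 0 + a.0) | 0 → -a-> m4
  m4 = 0 | 0 → ∅
  m5 = 0 → ∅
LTS(Q): 4 reachable states
  n0 = a.b.0 + (0 + 0) | c.0 → -a-> n1, -c-> n2
  n1 = b.0 → -b-> n3
  n2 = (0 + 0) | 0 → ∅
  n3 = 0 → ∅
Partition-refinement fixed point:
  B0 = {m0}
  B1 = {m2, n1}
  B2 = {m4, m5, n2, n3}
  B3 = {m3}
  B4 = {m1}
  B5 = {n0}
m0 ∈ B0, n0 ∈ B5 → different blocks

NO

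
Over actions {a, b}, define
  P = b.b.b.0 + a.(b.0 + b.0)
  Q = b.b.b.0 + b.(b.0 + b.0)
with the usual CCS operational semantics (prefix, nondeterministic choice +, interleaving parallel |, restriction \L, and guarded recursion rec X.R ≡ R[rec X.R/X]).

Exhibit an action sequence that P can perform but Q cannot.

Reachable graph of P (5 states):
  m0 = b.b.b.0 + a.(b.0 + b.0) | --a--▸ m1, --b--▸ m2
  m1 = b.0 + b.0 | --b--▸ m3
  m2 = b.b.0 | --b--▸ m4
  m3 = 0 | (no moves)
  m4 = b.0 | --b--▸ m3
Reachable graph of Q (5 states):
  n0 = b.b.b.0 + b.(b.0 + b.0) | --b--▸ n1, --b--▸ n2
  n1 = b.0 + b.0 | --b--▸ n3
  n2 = b.b.0 | --b--▸ n4
  n3 = 0 | (no moves)
  n4 = b.0 | --b--▸ n3
Trace ⟨a⟩ through P, begin at {m0}:
  [1] a ⇒ {m1}
  — P admits the full trace.
Trace ⟨a⟩ through Q, begin at {n0}:
  [1] a ⇒ ∅  — Q cannot continue

a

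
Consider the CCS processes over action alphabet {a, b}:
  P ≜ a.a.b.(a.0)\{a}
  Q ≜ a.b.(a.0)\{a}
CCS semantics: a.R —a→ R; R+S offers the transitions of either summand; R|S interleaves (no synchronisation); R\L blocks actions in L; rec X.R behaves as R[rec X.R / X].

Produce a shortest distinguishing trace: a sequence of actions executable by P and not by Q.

aa

Reachable graph of P (4 states):
  p0 = a.a.b.(a.0)\{a} | —a→ p1
  p1 = a.b.(a.0)\{a} | —a→ p2
  p2 = b.(a.0)\{a} | —b→ p3
  p3 = (a.0)\{a} | stopped
Reachable graph of Q (3 states):
  q0 = a.b.(a.0)\{a} | —a→ q1
  q1 = b.(a.0)\{a} | —b→ q2
  q2 = (a.0)\{a} | stopped
Run σ = ⟨aa⟩ on P: start {p0}
  after a @ step 1: {p1}
  after a @ step 2: {p2}
  P completes σ.
Run σ = ⟨aa⟩ on Q: start {q0}
  after a @ step 1: {q1}
  after a @ step 2: ∅ (Q stuck)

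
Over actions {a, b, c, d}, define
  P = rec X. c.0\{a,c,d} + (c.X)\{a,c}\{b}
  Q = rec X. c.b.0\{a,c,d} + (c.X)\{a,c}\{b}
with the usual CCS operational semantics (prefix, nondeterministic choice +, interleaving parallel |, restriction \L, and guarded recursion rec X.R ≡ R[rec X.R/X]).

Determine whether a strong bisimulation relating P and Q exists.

LTS(P): 2 reachable states
  u0 = rec X. c.0\{a,c,d} + (c.X)\{a,c}\{b} :: ··c··> u1
  u1 = 0\{a,c,d} :: (no moves)
LTS(Q): 3 reachable states
  v0 = rec X. c.b.0\{a,c,d} + (c.X)\{a,c}\{b} :: ··c··> v1
  v1 = b.0\{a,c,d} :: ··b··> v2
  v2 = 0\{a,c,d} :: (no moves)
Coarsest stable partition (strong bisimilarity classes):
  B0 = {u0}
  B1 = {u1, v2}
  B2 = {v0}
  B3 = {v1}
u0 ∈ B0, v0 ∈ B2 → different blocks

not bisimilar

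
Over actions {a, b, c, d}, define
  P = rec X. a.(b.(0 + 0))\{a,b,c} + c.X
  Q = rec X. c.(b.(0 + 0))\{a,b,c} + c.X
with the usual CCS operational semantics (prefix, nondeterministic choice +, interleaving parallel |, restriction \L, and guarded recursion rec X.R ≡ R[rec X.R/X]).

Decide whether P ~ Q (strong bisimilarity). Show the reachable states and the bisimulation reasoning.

P's transition system — 2 states:
  s0 = rec X. a.(b.(0 + 0))\{a,b,c} + c.X → —a→ s1, —c→ s0
  s1 = (b.(0 + 0))\{a,b,c} → deadlocked
Q's transition system — 2 states:
  t0 = rec X. c.(b.(0 + 0))\{a,b,c} + c.X → —c→ t0, —c→ t1
  t1 = (b.(0 + 0))\{a,b,c} → deadlocked
Coarsest stable partition (strong bisimilarity classes):
  B0 = {s0}
  B1 = {s1, t1}
  B2 = {t0}
s0 ∈ B0, t0 ∈ B2 → different blocks

not bisimilar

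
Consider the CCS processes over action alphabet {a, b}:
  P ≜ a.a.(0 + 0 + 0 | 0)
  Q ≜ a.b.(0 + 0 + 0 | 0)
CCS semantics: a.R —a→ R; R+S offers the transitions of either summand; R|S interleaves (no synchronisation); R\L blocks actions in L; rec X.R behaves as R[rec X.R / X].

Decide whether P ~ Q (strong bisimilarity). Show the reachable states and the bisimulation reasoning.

NO

Reachable graph of P (3 states):
  u0 = a.a.(0 + 0 + 0 | 0) ⊢ =a=> u1
  u1 = a.(0 + 0 + 0 | 0) ⊢ =a=> u2
  u2 = 0 + 0 + 0 | 0 ⊢ ·
Reachable graph of Q (3 states):
  v0 = a.b.(0 + 0 + 0 | 0) ⊢ =a=> v1
  v1 = b.(0 + 0 + 0 | 0) ⊢ =b=> v2
  v2 = 0 + 0 + 0 | 0 ⊢ ·
Partition-refinement fixed point:
  B0 = {u0}
  B1 = {u1}
  B2 = {u2, v2}
  B3 = {v0}
  B4 = {v1}
u0 ∈ B0, v0 ∈ B3 → different blocks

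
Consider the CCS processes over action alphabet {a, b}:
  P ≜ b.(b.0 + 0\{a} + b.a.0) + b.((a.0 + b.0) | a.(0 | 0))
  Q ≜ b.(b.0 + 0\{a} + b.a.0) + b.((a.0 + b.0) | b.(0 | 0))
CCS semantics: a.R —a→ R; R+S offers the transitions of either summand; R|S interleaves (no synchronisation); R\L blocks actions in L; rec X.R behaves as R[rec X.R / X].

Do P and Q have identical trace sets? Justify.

Reachable graph of P (8 states):
  m0 = b.(b.0 + 0\{a} + b.a.0) + b.((a.0 + b.0) | a.(0 | 0)) :: --b--▸ m1, --b--▸ m2
  m1 = (a.0 + b.0) | a.(0 | 0) :: --a--▸ m3, --a--▸ m4, --b--▸ m4
  m2 = b.0 + 0\{a} + b.a.0 :: --b--▸ m5, --b--▸ m6
  m3 = (a.0 + b.0) | (0 | 0) :: --a--▸ m7, --b--▸ m7
  m4 = 0 | a.(0 | 0) :: --a--▸ m7
  m5 = 0 :: (no moves)
  m6 = a.0 :: --a--▸ m5
  m7 = 0 | (0 | 0) :: (no moves)
Reachable graph of Q (8 states):
  n0 = b.(b.0 + 0\{a} + b.a.0) + b.((a.0 + b.0) | b.(0 | 0)) :: --b--▸ n1, --b--▸ n2
  n1 = (a.0 + b.0) | b.(0 | 0) :: --a--▸ n3, --b--▸ n3, --b--▸ n4
  n2 = b.0 + 0\{a} + b.a.0 :: --b--▸ n5, --b--▸ n6
  n3 = 0 | b.(0 | 0) :: --b--▸ n7
  n4 = (a.0 + b.0) | (0 | 0) :: --a--▸ n7, --b--▸ n7
  n5 = 0 :: (no moves)
  n6 = a.0 :: --a--▸ n5
  n7 = 0 | (0 | 0) :: (no moves)
Run σ = ⟨baa⟩ on P: start {m0}
  [1] b ⇒ {m1, m2}
  [2] a ⇒ {m3, m4}
  [3] a ⇒ {m7}
  — P admits the full trace.
Run σ = ⟨baa⟩ on Q: start {n0}
  [1] b ⇒ {n1, n2}
  [2] a ⇒ {n3}
  [3] a ⇒ ∅ (Q stuck)

NO — witness ⟨baa⟩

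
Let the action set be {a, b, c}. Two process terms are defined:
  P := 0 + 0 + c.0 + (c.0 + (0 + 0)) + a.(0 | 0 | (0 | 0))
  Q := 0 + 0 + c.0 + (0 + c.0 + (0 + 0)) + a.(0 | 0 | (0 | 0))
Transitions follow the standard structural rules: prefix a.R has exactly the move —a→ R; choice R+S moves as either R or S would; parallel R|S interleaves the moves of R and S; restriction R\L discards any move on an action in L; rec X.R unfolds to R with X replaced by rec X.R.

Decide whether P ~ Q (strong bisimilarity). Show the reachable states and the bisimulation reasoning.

Reachable graph of P (3 states):
  p0 = 0 + 0 + c.0 + (c.0 + (0 + 0)) + a.(0 | 0 | (0 | 0)) ⊢ ··a··> p1, ··c··> p2
  p1 = 0 | 0 | (0 | 0) ⊢ ·
  p2 = 0 ⊢ ·
Reachable graph of Q (3 states):
  q0 = 0 + 0 + c.0 + (0 + c.0 + (0 + 0)) + a.(0 | 0 | (0 | 0)) ⊢ ··a··> q1, ··c··> q2
  q1 = 0 | 0 | (0 | 0) ⊢ ·
  q2 = 0 ⊢ ·
Bisimilarity quotient blocks:
  B0 = {p0, q0}
  B1 = {p1, p2, q1, q2}
p0 ∈ B0, q0 ∈ B0 → same block

P ~ Q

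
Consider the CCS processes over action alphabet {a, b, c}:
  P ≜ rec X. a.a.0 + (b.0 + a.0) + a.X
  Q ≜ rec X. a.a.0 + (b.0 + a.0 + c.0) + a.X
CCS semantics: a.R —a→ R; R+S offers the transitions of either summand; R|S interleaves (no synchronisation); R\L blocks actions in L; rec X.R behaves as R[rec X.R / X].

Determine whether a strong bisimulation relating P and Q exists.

LTS(P): 3 reachable states
  u0 = rec X. a.a.0 + (b.0 + a.0) + a.X → --a--▸ u0, --a--▸ u1, --a--▸ u2, --b--▸ u1
  u1 = 0 → ∅
  u2 = a.0 → --a--▸ u1
LTS(Q): 3 reachable states
  v0 = rec X. a.a.0 + (b.0 + a.0 + c.0) + a.X → --a--▸ v0, --a--▸ v1, --a--▸ v2, --b--▸ v1, --c--▸ v1
  v1 = 0 → ∅
  v2 = a.0 → --a--▸ v1
Partition-refinement fixed point:
  B0 = {u0}
  B1 = {u1, v1}
  B2 = {u2, v2}
  B3 = {v0}
u0 ∈ B0, v0 ∈ B3 → different blocks

NO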